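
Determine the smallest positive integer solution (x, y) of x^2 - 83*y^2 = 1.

(x, y) = (82, 9)

First expand sqrt(83) as a continued fraction. With x_i = (sqrt(83) + m_i)/d_i and (m_0, d_0) = (0, 1): a_0 = floor(sqrt(83)) = 9, since 9^2 = 81 <= 83 < 100 = 10^2.
Iterate m_{i+1} = d_i*a_i - m_i, d_{i+1} = (83 - m_{i+1}^2)/d_i, a_{i+1} = floor((a_0 + m_{i+1})/d_{i+1}):
  m_1 = 1*9 - 0 = 9, d_1 = (83 - 9^2)/1 = 2/1 = 2, a_1 = floor((9 + 9)/2) = 9.
  m_2 = 2*9 - 9 = 9, d_2 = (83 - 9^2)/2 = 2/2 = 1, a_2 = floor((9 + 9)/1) = 18.
  m_3 = 1*18 - 9 = 9, d_3 = (83 - 9^2)/1 = 2/1 = 2: (m_3, d_3) = (m_1, d_1) = (9, 2), so from here the quotients repeat a_1, a_2; the period length is 2.
So sqrt(83) = [9; (9, 18)] with period length k = 2.
k is even, so the fundamental solution of x^2 - 83y^2 = 1 is (p_{k-1}, q_{k-1}) = (p_1, q_1); compute convergents through index 1.
Convergents (p_i = a_i*p_{i-1} + p_{i-2}, q_i = a_i*q_{i-1} + q_{i-2} with p_{-2}=0, p_{-1}=1, q_{-2}=1, q_{-1}=0):
  i=0: a_0=9, p_0 = 9*1 + 0 = 9, q_0 = 9*0 + 1 = 1.
  i=1: a_1=9, p_1 = 9*9 + 1 = 82, q_1 = 9*1 + 0 = 9.
Check: 82^2 - 83*9^2 = 6724 - 6723 = 1, so (x, y) = (82, 9) solves the equation, and by the theorem it is the least positive solution.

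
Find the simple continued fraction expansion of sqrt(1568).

Write x_i = (sqrt(1568) + m_i)/d_i with (m_0, d_0) = (0, 1). a_0 = floor(sqrt(1568)) = 39, since 39^2 = 1521 <= 1568 < 1600 = 40^2.
Iterate m_{i+1} = d_i*a_i - m_i, d_{i+1} = (1568 - m_{i+1}^2)/d_i, a_{i+1} = floor((a_0 + m_{i+1})/d_{i+1}):
  m_1 = 1*39 - 0 = 39, d_1 = (1568 - 39^2)/1 = 47/1 = 47, a_1 = floor((39 + 39)/47) = 1.
  m_2 = 47*1 - 39 = 8, d_2 = (1568 - 8^2)/47 = 1504/47 = 32, a_2 = floor((39 + 8)/32) = 1.
  m_3 = 32*1 - 8 = 24, d_3 = (1568 - 24^2)/32 = 992/32 = 31, a_3 = floor((39 + 24)/31) = 2.
  m_4 = 31*2 - 24 = 38, d_4 = (1568 - 38^2)/31 = 124/31 = 4, a_4 = floor((39 + 38)/4) = 19.
  m_5 = 4*19 - 38 = 38, d_5 = (1568 - 38^2)/4 = 124/4 = 31, a_5 = floor((39 + 38)/31) = 2.
  m_6 = 31*2 - 38 = 24, d_6 = (1568 - 24^2)/31 = 992/31 = 32, a_6 = floor((39 + 24)/32) = 1.
  m_7 = 32*1 - 24 = 8, d_7 = (1568 - 8^2)/32 = 1504/32 = 47, a_7 = floor((39 + 8)/47) = 1.
  m_8 = 47*1 - 8 = 39, d_8 = (1568 - 39^2)/47 = 47/47 = 1, a_8 = floor((39 + 39)/1) = 78.
  m_9 = 1*78 - 39 = 39, d_9 = (1568 - 39^2)/1 = 47/1 = 47: (m_9, d_9) = (m_1, d_1) = (39, 47), so from here the quotients repeat a_1, ..., a_8; the period length is 8.
Hence the expansion of sqrt(1568) is a_0 = 39 followed by the repeating block 1, 1, 2, 19, 2, 1, 1, 78 (period 8).

[39; (1, 1, 2, 19, 2, 1, 1, 78)]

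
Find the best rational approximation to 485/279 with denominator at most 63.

73/42

Expand x = 485/279 as a continued fraction with the Euclidean algorithm:
  485 = 1*279 + 206, so a_0 = 1.
  279 = 1*206 + 73, so a_1 = 1.
  206 = 2*73 + 60, so a_2 = 2.
  73 = 1*60 + 13, so a_3 = 1.
  60 = 4*13 + 8, so a_4 = 4.
  13 = 1*8 + 5, so a_5 = 1.
  8 = 1*5 + 3, so a_6 = 1.
  5 = 1*3 + 2, so a_7 = 1.
  3 = 1*2 + 1, so a_8 = 1.
  2 = 2*1 + 0, so a_9 = 2.
so x = [1; 1, 2, 1, 4, 1, 1, 1, 1, 2].
Convergents (p_i = a_i*p_{i-1} + p_{i-2}, q_i = a_i*q_{i-1} + q_{i-2} with p_{-2}=0, p_{-1}=1, q_{-2}=1, q_{-1}=0), until the denominator exceeds 63:
  i=0: a_0=1, p_0 = 1*1 + 0 = 1, q_0 = 1*0 + 1 = 1.
  i=1: a_1=1, p_1 = 1*1 + 1 = 2, q_1 = 1*1 + 0 = 1.
  i=2: a_2=2, p_2 = 2*2 + 1 = 5, q_2 = 2*1 + 1 = 3.
  i=3: a_3=1, p_3 = 1*5 + 2 = 7, q_3 = 1*3 + 1 = 4.
  i=4: a_4=4, p_4 = 4*7 + 5 = 33, q_4 = 4*4 + 3 = 19.
  i=5: a_5=1, p_5 = 1*33 + 7 = 40, q_5 = 1*19 + 4 = 23.
  i=6: a_6=1, p_6 = 1*40 + 33 = 73, q_6 = 1*23 + 19 = 42.
  i=7: a_7=1, p_7 = 1*73 + 40 = 113, q_7 = 1*42 + 23 = 65.
q_7 = 65 > 63, so the last convergent with denominator <= 63 is p_6/q_6 = 73/42.
The closest fraction with denominator <= 63 is either p_6/q_6 or the intermediate fraction (k*p_6 + p_5)/(k*q_6 + q_5) with the largest k >= 1 whose denominator stays <= 63; these approach x as k grows, and every other convergent or intermediate fraction in range is farther away.
Largest k: floor((63 - q_5)/q_6) = floor((63 - 23)/42) = 0.
Since k = 0, no intermediate fraction beyond p_6/q_6 has denominator <= 63, so the convergent 73/42 is the closest (its error is |485*42 - 73*279|/(279*42) = 3/11718).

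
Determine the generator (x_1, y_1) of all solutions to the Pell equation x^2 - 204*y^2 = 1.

First expand sqrt(204) as a continued fraction. With x_i = (sqrt(204) + m_i)/d_i and (m_0, d_0) = (0, 1): a_0 = floor(sqrt(204)) = 14, since 14^2 = 196 <= 204 < 225 = 15^2.
Iterate m_{i+1} = d_i*a_i - m_i, d_{i+1} = (204 - m_{i+1}^2)/d_i, a_{i+1} = floor((a_0 + m_{i+1})/d_{i+1}):
  m_1 = 1*14 - 0 = 14, d_1 = (204 - 14^2)/1 = 8/1 = 8, a_1 = floor((14 + 14)/8) = 3.
  m_2 = 8*3 - 14 = 10, d_2 = (204 - 10^2)/8 = 104/8 = 13, a_2 = floor((14 + 10)/13) = 1.
  m_3 = 13*1 - 10 = 3, d_3 = (204 - 3^2)/13 = 195/13 = 15, a_3 = floor((14 + 3)/15) = 1.
  m_4 = 15*1 - 3 = 12, d_4 = (204 - 12^2)/15 = 60/15 = 4, a_4 = floor((14 + 12)/4) = 6.
  m_5 = 4*6 - 12 = 12, d_5 = (204 - 12^2)/4 = 60/4 = 15, a_5 = floor((14 + 12)/15) = 1.
  m_6 = 15*1 - 12 = 3, d_6 = (204 - 3^2)/15 = 195/15 = 13, a_6 = floor((14 + 3)/13) = 1.
  m_7 = 13*1 - 3 = 10, d_7 = (204 - 10^2)/13 = 104/13 = 8, a_7 = floor((14 + 10)/8) = 3.
  m_8 = 8*3 - 10 = 14, d_8 = (204 - 14^2)/8 = 8/8 = 1, a_8 = floor((14 + 14)/1) = 28.
  m_9 = 1*28 - 14 = 14, d_9 = (204 - 14^2)/1 = 8/1 = 8: (m_9, d_9) = (m_1, d_1) = (14, 8), so from here the quotients repeat a_1, ..., a_8; the period length is 8.
So sqrt(204) = [14; (3, 1, 1, 6, 1, 1, 3, 28)] with period length k = 8.
k is even, so the fundamental solution of x^2 - 204y^2 = 1 is (p_{k-1}, q_{k-1}) = (p_7, q_7); compute convergents through index 7.
Convergents (p_i = a_i*p_{i-1} + p_{i-2}, q_i = a_i*q_{i-1} + q_{i-2} with p_{-2}=0, p_{-1}=1, q_{-2}=1, q_{-1}=0):
  i=0: a_0=14, p_0 = 14*1 + 0 = 14, q_0 = 14*0 + 1 = 1.
  i=1: a_1=3, p_1 = 3*14 + 1 = 43, q_1 = 3*1 + 0 = 3.
  i=2: a_2=1, p_2 = 1*43 + 14 = 57, q_2 = 1*3 + 1 = 4.
  i=3: a_3=1, p_3 = 1*57 + 43 = 100, q_3 = 1*4 + 3 = 7.
  i=4: a_4=6, p_4 = 6*100 + 57 = 657, q_4 = 6*7 + 4 = 46.
  i=5: a_5=1, p_5 = 1*657 + 100 = 757, q_5 = 1*46 + 7 = 53.
  i=6: a_6=1, p_6 = 1*757 + 657 = 1414, q_6 = 1*53 + 46 = 99.
  i=7: a_7=3, p_7 = 3*1414 + 757 = 4999, q_7 = 3*99 + 53 = 350.
Check: 4999^2 - 204*350^2 = 24990001 - 24990000 = 1, so (x, y) = (4999, 350) solves the equation, and by the theorem it is the least positive solution.

(x, y) = (4999, 350)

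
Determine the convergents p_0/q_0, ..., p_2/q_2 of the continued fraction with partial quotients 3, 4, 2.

3/1, 13/4, 29/9

Using the convergent recurrence p_i = a_i*p_{i-1} + p_{i-2}, q_i = a_i*q_{i-1} + q_{i-2} with p_{-2}=0, p_{-1}=1, q_{-2}=1, q_{-1}=0:
  i=0: a_0=3, p_0 = 3*1 + 0 = 3, q_0 = 3*0 + 1 = 1.
  i=1: a_1=4, p_1 = 4*3 + 1 = 13, q_1 = 4*1 + 0 = 4.
  i=2: a_2=2, p_2 = 2*13 + 3 = 29, q_2 = 2*4 + 1 = 9.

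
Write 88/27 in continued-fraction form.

Run the Euclidean algorithm on 88 and 27; the successive quotients are the partial quotients a_0, a_1, ... (each step inverts the fractional part left over by the previous one):
  88 = 3*27 + 7, so a_0 = 3.
  27 = 3*7 + 6, so a_1 = 3.
  7 = 1*6 + 1, so a_2 = 1.
  6 = 6*1 + 0, so a_3 = 6.
The remainder reaches 0 after 4 divisions, so the expansion has 4 partial quotients, read off in order.

[3; 3, 1, 6]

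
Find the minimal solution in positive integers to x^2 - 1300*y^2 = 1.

First expand sqrt(1300) as a continued fraction. With x_i = (sqrt(1300) + m_i)/d_i and (m_0, d_0) = (0, 1): a_0 = floor(sqrt(1300)) = 36, since 36^2 = 1296 <= 1300 < 1369 = 37^2.
Iterate m_{i+1} = d_i*a_i - m_i, d_{i+1} = (1300 - m_{i+1}^2)/d_i, a_{i+1} = floor((a_0 + m_{i+1})/d_{i+1}):
  m_1 = 1*36 - 0 = 36, d_1 = (1300 - 36^2)/1 = 4/1 = 4, a_1 = floor((36 + 36)/4) = 18.
  m_2 = 4*18 - 36 = 36, d_2 = (1300 - 36^2)/4 = 4/4 = 1, a_2 = floor((36 + 36)/1) = 72.
  m_3 = 1*72 - 36 = 36, d_3 = (1300 - 36^2)/1 = 4/1 = 4: (m_3, d_3) = (m_1, d_1) = (36, 4), so from here the quotients repeat a_1, a_2; the period length is 2.
So sqrt(1300) = [36; (18, 72)] with period length k = 2.
k is even, so the fundamental solution of x^2 - 1300y^2 = 1 is (p_{k-1}, q_{k-1}) = (p_1, q_1); compute convergents through index 1.
Convergents (p_i = a_i*p_{i-1} + p_{i-2}, q_i = a_i*q_{i-1} + q_{i-2} with p_{-2}=0, p_{-1}=1, q_{-2}=1, q_{-1}=0):
  i=0: a_0=36, p_0 = 36*1 + 0 = 36, q_0 = 36*0 + 1 = 1.
  i=1: a_1=18, p_1 = 18*36 + 1 = 649, q_1 = 18*1 + 0 = 18.
Check: 649^2 - 1300*18^2 = 421201 - 421200 = 1, so (x, y) = (649, 18) solves the equation, and by the theorem it is the least positive solution.

(x, y) = (649, 18)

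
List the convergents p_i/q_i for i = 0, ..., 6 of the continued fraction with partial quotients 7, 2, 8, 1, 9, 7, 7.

Using the convergent recurrence p_i = a_i*p_{i-1} + p_{i-2}, q_i = a_i*q_{i-1} + q_{i-2} with p_{-2}=0, p_{-1}=1, q_{-2}=1, q_{-1}=0:
  i=0: a_0=7, p_0 = 7*1 + 0 = 7, q_0 = 7*0 + 1 = 1.
  i=1: a_1=2, p_1 = 2*7 + 1 = 15, q_1 = 2*1 + 0 = 2.
  i=2: a_2=8, p_2 = 8*15 + 7 = 127, q_2 = 8*2 + 1 = 17.
  i=3: a_3=1, p_3 = 1*127 + 15 = 142, q_3 = 1*17 + 2 = 19.
  i=4: a_4=9, p_4 = 9*142 + 127 = 1405, q_4 = 9*19 + 17 = 188.
  i=5: a_5=7, p_5 = 7*1405 + 142 = 9977, q_5 = 7*188 + 19 = 1335.
  i=6: a_6=7, p_6 = 7*9977 + 1405 = 71244, q_6 = 7*1335 + 188 = 9533.

7/1, 15/2, 127/17, 142/19, 1405/188, 9977/1335, 71244/9533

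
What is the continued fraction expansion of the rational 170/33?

[5; 6, 1, 1, 2]

Run the Euclidean algorithm on 170 and 33; the successive quotients are the partial quotients a_0, a_1, ... (each step inverts the fractional part left over by the previous one):
  170 = 5*33 + 5, so a_0 = 5.
  33 = 6*5 + 3, so a_1 = 6.
  5 = 1*3 + 2, so a_2 = 1.
  3 = 1*2 + 1, so a_3 = 1.
  2 = 2*1 + 0, so a_4 = 2.
The remainder reaches 0 after 5 divisions, so the expansion has 5 partial quotients, read off in order.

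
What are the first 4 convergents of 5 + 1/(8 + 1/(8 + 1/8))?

5/1, 41/8, 333/65, 2705/528

Using the convergent recurrence p_i = a_i*p_{i-1} + p_{i-2}, q_i = a_i*q_{i-1} + q_{i-2} with p_{-2}=0, p_{-1}=1, q_{-2}=1, q_{-1}=0:
  i=0: a_0=5, p_0 = 5*1 + 0 = 5, q_0 = 5*0 + 1 = 1.
  i=1: a_1=8, p_1 = 8*5 + 1 = 41, q_1 = 8*1 + 0 = 8.
  i=2: a_2=8, p_2 = 8*41 + 5 = 333, q_2 = 8*8 + 1 = 65.
  i=3: a_3=8, p_3 = 8*333 + 41 = 2705, q_3 = 8*65 + 8 = 528.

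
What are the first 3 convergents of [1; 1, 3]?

1/1, 2/1, 7/4

Using the convergent recurrence p_i = a_i*p_{i-1} + p_{i-2}, q_i = a_i*q_{i-1} + q_{i-2} with p_{-2}=0, p_{-1}=1, q_{-2}=1, q_{-1}=0:
  i=0: a_0=1, p_0 = 1*1 + 0 = 1, q_0 = 1*0 + 1 = 1.
  i=1: a_1=1, p_1 = 1*1 + 1 = 2, q_1 = 1*1 + 0 = 1.
  i=2: a_2=3, p_2 = 3*2 + 1 = 7, q_2 = 3*1 + 1 = 4.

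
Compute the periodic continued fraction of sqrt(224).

Write x_i = (sqrt(224) + m_i)/d_i with (m_0, d_0) = (0, 1). a_0 = floor(sqrt(224)) = 14, since 14^2 = 196 <= 224 < 225 = 15^2.
Iterate m_{i+1} = d_i*a_i - m_i, d_{i+1} = (224 - m_{i+1}^2)/d_i, a_{i+1} = floor((a_0 + m_{i+1})/d_{i+1}):
  m_1 = 1*14 - 0 = 14, d_1 = (224 - 14^2)/1 = 28/1 = 28, a_1 = floor((14 + 14)/28) = 1.
  m_2 = 28*1 - 14 = 14, d_2 = (224 - 14^2)/28 = 28/28 = 1, a_2 = floor((14 + 14)/1) = 28.
  m_3 = 1*28 - 14 = 14, d_3 = (224 - 14^2)/1 = 28/1 = 28: (m_3, d_3) = (m_1, d_1) = (14, 28), so from here the quotients repeat a_1, a_2; the period length is 2.
Hence the expansion of sqrt(224) is a_0 = 14 followed by the repeating block 1, 28 (period 2).

[14; (1, 28)]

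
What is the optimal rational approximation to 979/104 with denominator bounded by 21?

Expand x = 979/104 as a continued fraction with the Euclidean algorithm:
  979 = 9*104 + 43, so a_0 = 9.
  104 = 2*43 + 18, so a_1 = 2.
  43 = 2*18 + 7, so a_2 = 2.
  18 = 2*7 + 4, so a_3 = 2.
  7 = 1*4 + 3, so a_4 = 1.
  4 = 1*3 + 1, so a_5 = 1.
  3 = 3*1 + 0, so a_6 = 3.
so x = [9; 2, 2, 2, 1, 1, 3].
Convergents (p_i = a_i*p_{i-1} + p_{i-2}, q_i = a_i*q_{i-1} + q_{i-2} with p_{-2}=0, p_{-1}=1, q_{-2}=1, q_{-1}=0), until the denominator exceeds 21:
  i=0: a_0=9, p_0 = 9*1 + 0 = 9, q_0 = 9*0 + 1 = 1.
  i=1: a_1=2, p_1 = 2*9 + 1 = 19, q_1 = 2*1 + 0 = 2.
  i=2: a_2=2, p_2 = 2*19 + 9 = 47, q_2 = 2*2 + 1 = 5.
  i=3: a_3=2, p_3 = 2*47 + 19 = 113, q_3 = 2*5 + 2 = 12.
  i=4: a_4=1, p_4 = 1*113 + 47 = 160, q_4 = 1*12 + 5 = 17.
  i=5: a_5=1, p_5 = 1*160 + 113 = 273, q_5 = 1*17 + 12 = 29.
q_5 = 29 > 21, so the last convergent with denominator <= 21 is p_4/q_4 = 160/17.
The closest fraction with denominator <= 21 is either p_4/q_4 or the intermediate fraction (k*p_4 + p_3)/(k*q_4 + q_3) with the largest k >= 1 whose denominator stays <= 21; these approach x as k grows, and every other convergent or intermediate fraction in range is farther away.
Largest k: floor((21 - q_3)/q_4) = floor((21 - 12)/17) = 0.
Since k = 0, no intermediate fraction beyond p_4/q_4 has denominator <= 21, so the convergent 160/17 is the closest (its error is |979*17 - 160*104|/(104*17) = 3/1768).

160/17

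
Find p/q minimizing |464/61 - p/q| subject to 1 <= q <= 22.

137/18

Expand x = 464/61 as a continued fraction with the Euclidean algorithm:
  464 = 7*61 + 37, so a_0 = 7.
  61 = 1*37 + 24, so a_1 = 1.
  37 = 1*24 + 13, so a_2 = 1.
  24 = 1*13 + 11, so a_3 = 1.
  13 = 1*11 + 2, so a_4 = 1.
  11 = 5*2 + 1, so a_5 = 5.
  2 = 2*1 + 0, so a_6 = 2.
so x = [7; 1, 1, 1, 1, 5, 2].
Convergents (p_i = a_i*p_{i-1} + p_{i-2}, q_i = a_i*q_{i-1} + q_{i-2} with p_{-2}=0, p_{-1}=1, q_{-2}=1, q_{-1}=0), until the denominator exceeds 22:
  i=0: a_0=7, p_0 = 7*1 + 0 = 7, q_0 = 7*0 + 1 = 1.
  i=1: a_1=1, p_1 = 1*7 + 1 = 8, q_1 = 1*1 + 0 = 1.
  i=2: a_2=1, p_2 = 1*8 + 7 = 15, q_2 = 1*1 + 1 = 2.
  i=3: a_3=1, p_3 = 1*15 + 8 = 23, q_3 = 1*2 + 1 = 3.
  i=4: a_4=1, p_4 = 1*23 + 15 = 38, q_4 = 1*3 + 2 = 5.
  i=5: a_5=5, p_5 = 5*38 + 23 = 213, q_5 = 5*5 + 3 = 28.
q_5 = 28 > 22, so the last convergent with denominator <= 22 is p_4/q_4 = 38/5.
The closest fraction with denominator <= 22 is either p_4/q_4 or the intermediate fraction (k*p_4 + p_3)/(k*q_4 + q_3) with the largest k >= 1 whose denominator stays <= 22; these approach x as k grows, and every other convergent or intermediate fraction in range is farther away.
Largest k: floor((22 - q_3)/q_4) = floor((22 - 3)/5) = 3.
That gives (3*38 + 23)/(3*5 + 3) = 137/18.
Compare the errors: |x - 38/5| = |464*5 - 38*61|/(61*5) = 2/305, and |x - 137/18| = |464*18 - 137*61|/(61*18) = 5/1098.
Cross-multiplying, 5*305 = 1525 < 2196 = 2*1098, so 5/1098 is smaller: the intermediate fraction 137/18 is closer to x than 38/5.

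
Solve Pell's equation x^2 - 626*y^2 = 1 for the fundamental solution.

(x, y) = (1251, 50)

First expand sqrt(626) as a continued fraction. With x_i = (sqrt(626) + m_i)/d_i and (m_0, d_0) = (0, 1): a_0 = floor(sqrt(626)) = 25, since 25^2 = 625 <= 626 < 676 = 26^2.
Iterate m_{i+1} = d_i*a_i - m_i, d_{i+1} = (626 - m_{i+1}^2)/d_i, a_{i+1} = floor((a_0 + m_{i+1})/d_{i+1}):
  m_1 = 1*25 - 0 = 25, d_1 = (626 - 25^2)/1 = 1/1 = 1, a_1 = floor((25 + 25)/1) = 50.
  m_2 = 1*50 - 25 = 25, d_2 = (626 - 25^2)/1 = 1/1 = 1: (m_2, d_2) = (m_1, d_1) = (25, 1), so from here the quotient a_1 repeats; the period length is 1.
So sqrt(626) = [25; (50)] with period length k = 1.
k is odd, so (p_{k-1}, q_{k-1}) only solves x^2 - 626y^2 = -1 and the fundamental solution of x^2 - 626y^2 = 1 is (p_{2k-1}, q_{2k-1}) = (p_1, q_1); compute convergents through index 1, running through the period twice.
Convergents (p_i = a_i*p_{i-1} + p_{i-2}, q_i = a_i*q_{i-1} + q_{i-2} with p_{-2}=0, p_{-1}=1, q_{-2}=1, q_{-1}=0):
  i=0: a_0=25, p_0 = 25*1 + 0 = 25, q_0 = 25*0 + 1 = 1.
  i=1: a_1=50, p_1 = 50*25 + 1 = 1251, q_1 = 50*1 + 0 = 50.
Indeed p_0^2 - 626*q_0^2 = 625 - 626 = -1, not +1.
Check: 1251^2 - 626*50^2 = 1565001 - 1565000 = 1, so (x, y) = (1251, 50) solves the equation, and by the theorem it is the least positive solution.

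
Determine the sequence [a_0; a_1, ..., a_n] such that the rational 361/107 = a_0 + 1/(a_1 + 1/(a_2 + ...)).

Run the Euclidean algorithm on 361 and 107; the successive quotients are the partial quotients a_0, a_1, ... (each step inverts the fractional part left over by the previous one):
  361 = 3*107 + 40, so a_0 = 3.
  107 = 2*40 + 27, so a_1 = 2.
  40 = 1*27 + 13, so a_2 = 1.
  27 = 2*13 + 1, so a_3 = 2.
  13 = 13*1 + 0, so a_4 = 13.
The remainder reaches 0 after 5 divisions, so the expansion has 5 partial quotients, read off in order.

[3; 2, 1, 2, 13]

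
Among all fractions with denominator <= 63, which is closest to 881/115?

Expand x = 881/115 as a continued fraction with the Euclidean algorithm:
  881 = 7*115 + 76, so a_0 = 7.
  115 = 1*76 + 39, so a_1 = 1.
  76 = 1*39 + 37, so a_2 = 1.
  39 = 1*37 + 2, so a_3 = 1.
  37 = 18*2 + 1, so a_4 = 18.
  2 = 2*1 + 0, so a_5 = 2.
so x = [7; 1, 1, 1, 18, 2].
Convergents (p_i = a_i*p_{i-1} + p_{i-2}, q_i = a_i*q_{i-1} + q_{i-2} with p_{-2}=0, p_{-1}=1, q_{-2}=1, q_{-1}=0), until the denominator exceeds 63:
  i=0: a_0=7, p_0 = 7*1 + 0 = 7, q_0 = 7*0 + 1 = 1.
  i=1: a_1=1, p_1 = 1*7 + 1 = 8, q_1 = 1*1 + 0 = 1.
  i=2: a_2=1, p_2 = 1*8 + 7 = 15, q_2 = 1*1 + 1 = 2.
  i=3: a_3=1, p_3 = 1*15 + 8 = 23, q_3 = 1*2 + 1 = 3.
  i=4: a_4=18, p_4 = 18*23 + 15 = 429, q_4 = 18*3 + 2 = 56.
  i=5: a_5=2, p_5 = 2*429 + 23 = 881, q_5 = 2*56 + 3 = 115.
q_5 = 115 > 63, so the last convergent with denominator <= 63 is p_4/q_4 = 429/56.
The closest fraction with denominator <= 63 is either p_4/q_4 or the intermediate fraction (k*p_4 + p_3)/(k*q_4 + q_3) with the largest k >= 1 whose denominator stays <= 63; these approach x as k grows, and every other convergent or intermediate fraction in range is farther away.
Largest k: floor((63 - q_3)/q_4) = floor((63 - 3)/56) = 1.
That gives (1*429 + 23)/(1*56 + 3) = 452/59.
Compare the errors: |x - 429/56| = |881*56 - 429*115|/(115*56) = 1/6440, and |x - 452/59| = |881*59 - 452*115|/(115*59) = 1/6785.
Cross-multiplying, 1*6440 = 6440 < 6785 = 1*6785, so 1/6785 is smaller: the intermediate fraction 452/59 is closer to x than 429/56.

452/59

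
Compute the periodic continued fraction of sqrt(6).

Write x_i = (sqrt(6) + m_i)/d_i with (m_0, d_0) = (0, 1). a_0 = floor(sqrt(6)) = 2, since 2^2 = 4 <= 6 < 9 = 3^2.
Iterate m_{i+1} = d_i*a_i - m_i, d_{i+1} = (6 - m_{i+1}^2)/d_i, a_{i+1} = floor((a_0 + m_{i+1})/d_{i+1}):
  m_1 = 1*2 - 0 = 2, d_1 = (6 - 2^2)/1 = 2/1 = 2, a_1 = floor((2 + 2)/2) = 2.
  m_2 = 2*2 - 2 = 2, d_2 = (6 - 2^2)/2 = 2/2 = 1, a_2 = floor((2 + 2)/1) = 4.
  m_3 = 1*4 - 2 = 2, d_3 = (6 - 2^2)/1 = 2/1 = 2: (m_3, d_3) = (m_1, d_1) = (2, 2), so from here the quotients repeat a_1, a_2; the period length is 2.
Hence the expansion of sqrt(6) is a_0 = 2 followed by the repeating block 2, 4 (period 2).

[2; (2, 4)]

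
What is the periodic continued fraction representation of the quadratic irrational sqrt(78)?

[8; (1, 4, 1, 16)]

Write x_i = (sqrt(78) + m_i)/d_i with (m_0, d_0) = (0, 1). a_0 = floor(sqrt(78)) = 8, since 8^2 = 64 <= 78 < 81 = 9^2.
Iterate m_{i+1} = d_i*a_i - m_i, d_{i+1} = (78 - m_{i+1}^2)/d_i, a_{i+1} = floor((a_0 + m_{i+1})/d_{i+1}):
  m_1 = 1*8 - 0 = 8, d_1 = (78 - 8^2)/1 = 14/1 = 14, a_1 = floor((8 + 8)/14) = 1.
  m_2 = 14*1 - 8 = 6, d_2 = (78 - 6^2)/14 = 42/14 = 3, a_2 = floor((8 + 6)/3) = 4.
  m_3 = 3*4 - 6 = 6, d_3 = (78 - 6^2)/3 = 42/3 = 14, a_3 = floor((8 + 6)/14) = 1.
  m_4 = 14*1 - 6 = 8, d_4 = (78 - 8^2)/14 = 14/14 = 1, a_4 = floor((8 + 8)/1) = 16.
  m_5 = 1*16 - 8 = 8, d_5 = (78 - 8^2)/1 = 14/1 = 14: (m_5, d_5) = (m_1, d_1) = (8, 14), so from here the quotients repeat a_1, ..., a_4; the period length is 4.
Hence the expansion of sqrt(78) is a_0 = 8 followed by the repeating block 1, 4, 1, 16 (period 4).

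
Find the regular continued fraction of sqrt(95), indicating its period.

Write x_i = (sqrt(95) + m_i)/d_i with (m_0, d_0) = (0, 1). a_0 = floor(sqrt(95)) = 9, since 9^2 = 81 <= 95 < 100 = 10^2.
Iterate m_{i+1} = d_i*a_i - m_i, d_{i+1} = (95 - m_{i+1}^2)/d_i, a_{i+1} = floor((a_0 + m_{i+1})/d_{i+1}):
  m_1 = 1*9 - 0 = 9, d_1 = (95 - 9^2)/1 = 14/1 = 14, a_1 = floor((9 + 9)/14) = 1.
  m_2 = 14*1 - 9 = 5, d_2 = (95 - 5^2)/14 = 70/14 = 5, a_2 = floor((9 + 5)/5) = 2.
  m_3 = 5*2 - 5 = 5, d_3 = (95 - 5^2)/5 = 70/5 = 14, a_3 = floor((9 + 5)/14) = 1.
  m_4 = 14*1 - 5 = 9, d_4 = (95 - 9^2)/14 = 14/14 = 1, a_4 = floor((9 + 9)/1) = 18.
  m_5 = 1*18 - 9 = 9, d_5 = (95 - 9^2)/1 = 14/1 = 14: (m_5, d_5) = (m_1, d_1) = (9, 14), so from here the quotients repeat a_1, ..., a_4; the period length is 4.
Hence the expansion of sqrt(95) is a_0 = 9 followed by the repeating block 1, 2, 1, 18 (period 4).

[9; (1, 2, 1, 18)]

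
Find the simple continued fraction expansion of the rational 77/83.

Run the Euclidean algorithm on 77 and 83; the successive quotients are the partial quotients a_0, a_1, ... (each step inverts the fractional part left over by the previous one):
  77 = 0*83 + 77, so a_0 = 0.
  83 = 1*77 + 6, so a_1 = 1.
  77 = 12*6 + 5, so a_2 = 12.
  6 = 1*5 + 1, so a_3 = 1.
  5 = 5*1 + 0, so a_4 = 5.
The remainder reaches 0 after 5 divisions, so the expansion has 5 partial quotients, read off in order.

[0; 1, 12, 1, 5]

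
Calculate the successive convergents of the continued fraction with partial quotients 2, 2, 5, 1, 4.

Using the convergent recurrence p_i = a_i*p_{i-1} + p_{i-2}, q_i = a_i*q_{i-1} + q_{i-2} with p_{-2}=0, p_{-1}=1, q_{-2}=1, q_{-1}=0:
  i=0: a_0=2, p_0 = 2*1 + 0 = 2, q_0 = 2*0 + 1 = 1.
  i=1: a_1=2, p_1 = 2*2 + 1 = 5, q_1 = 2*1 + 0 = 2.
  i=2: a_2=5, p_2 = 5*5 + 2 = 27, q_2 = 5*2 + 1 = 11.
  i=3: a_3=1, p_3 = 1*27 + 5 = 32, q_3 = 1*11 + 2 = 13.
  i=4: a_4=4, p_4 = 4*32 + 27 = 155, q_4 = 4*13 + 11 = 63.

2/1, 5/2, 27/11, 32/13, 155/63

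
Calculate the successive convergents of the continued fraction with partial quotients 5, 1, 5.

5/1, 6/1, 35/6

Using the convergent recurrence p_i = a_i*p_{i-1} + p_{i-2}, q_i = a_i*q_{i-1} + q_{i-2} with p_{-2}=0, p_{-1}=1, q_{-2}=1, q_{-1}=0:
  i=0: a_0=5, p_0 = 5*1 + 0 = 5, q_0 = 5*0 + 1 = 1.
  i=1: a_1=1, p_1 = 1*5 + 1 = 6, q_1 = 1*1 + 0 = 1.
  i=2: a_2=5, p_2 = 5*6 + 5 = 35, q_2 = 5*1 + 1 = 6.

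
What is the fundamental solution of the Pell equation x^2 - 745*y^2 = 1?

First expand sqrt(745) as a continued fraction. With x_i = (sqrt(745) + m_i)/d_i and (m_0, d_0) = (0, 1): a_0 = floor(sqrt(745)) = 27, since 27^2 = 729 <= 745 < 784 = 28^2.
Iterate m_{i+1} = d_i*a_i - m_i, d_{i+1} = (745 - m_{i+1}^2)/d_i, a_{i+1} = floor((a_0 + m_{i+1})/d_{i+1}):
  m_1 = 1*27 - 0 = 27, d_1 = (745 - 27^2)/1 = 16/1 = 16, a_1 = floor((27 + 27)/16) = 3.
  m_2 = 16*3 - 27 = 21, d_2 = (745 - 21^2)/16 = 304/16 = 19, a_2 = floor((27 + 21)/19) = 2.
  m_3 = 19*2 - 21 = 17, d_3 = (745 - 17^2)/19 = 456/19 = 24, a_3 = floor((27 + 17)/24) = 1.
  m_4 = 24*1 - 17 = 7, d_4 = (745 - 7^2)/24 = 696/24 = 29, a_4 = floor((27 + 7)/29) = 1.
  m_5 = 29*1 - 7 = 22, d_5 = (745 - 22^2)/29 = 261/29 = 9, a_5 = floor((27 + 22)/9) = 5.
  m_6 = 9*5 - 22 = 23, d_6 = (745 - 23^2)/9 = 216/9 = 24, a_6 = floor((27 + 23)/24) = 2.
  m_7 = 24*2 - 23 = 25, d_7 = (745 - 25^2)/24 = 120/24 = 5, a_7 = floor((27 + 25)/5) = 10.
  m_8 = 5*10 - 25 = 25, d_8 = (745 - 25^2)/5 = 120/5 = 24, a_8 = floor((27 + 25)/24) = 2.
  m_9 = 24*2 - 25 = 23, d_9 = (745 - 23^2)/24 = 216/24 = 9, a_9 = floor((27 + 23)/9) = 5.
  m_10 = 9*5 - 23 = 22, d_10 = (745 - 22^2)/9 = 261/9 = 29, a_10 = floor((27 + 22)/29) = 1.
  m_11 = 29*1 - 22 = 7, d_11 = (745 - 7^2)/29 = 696/29 = 24, a_11 = floor((27 + 7)/24) = 1.
  m_12 = 24*1 - 7 = 17, d_12 = (745 - 17^2)/24 = 456/24 = 19, a_12 = floor((27 + 17)/19) = 2.
  m_13 = 19*2 - 17 = 21, d_13 = (745 - 21^2)/19 = 304/19 = 16, a_13 = floor((27 + 21)/16) = 3.
  m_14 = 16*3 - 21 = 27, d_14 = (745 - 27^2)/16 = 16/16 = 1, a_14 = floor((27 + 27)/1) = 54.
  m_15 = 1*54 - 27 = 27, d_15 = (745 - 27^2)/1 = 16/1 = 16: (m_15, d_15) = (m_1, d_1) = (27, 16), so from here the quotients repeat a_1, ..., a_14; the period length is 14.
So sqrt(745) = [27; (3, 2, 1, 1, 5, 2, 10, 2, 5, 1, 1, 2, 3, 54)] with period length k = 14.
k is even, so the fundamental solution of x^2 - 745y^2 = 1 is (p_{k-1}, q_{k-1}) = (p_13, q_13); compute convergents through index 13.
Convergents (p_i = a_i*p_{i-1} + p_{i-2}, q_i = a_i*q_{i-1} + q_{i-2} with p_{-2}=0, p_{-1}=1, q_{-2}=1, q_{-1}=0):
  i=0: a_0=27, p_0 = 27*1 + 0 = 27, q_0 = 27*0 + 1 = 1.
  i=1: a_1=3, p_1 = 3*27 + 1 = 82, q_1 = 3*1 + 0 = 3.
  i=2: a_2=2, p_2 = 2*82 + 27 = 191, q_2 = 2*3 + 1 = 7.
  i=3: a_3=1, p_3 = 1*191 + 82 = 273, q_3 = 1*7 + 3 = 10.
  i=4: a_4=1, p_4 = 1*273 + 191 = 464, q_4 = 1*10 + 7 = 17.
  i=5: a_5=5, p_5 = 5*464 + 273 = 2593, q_5 = 5*17 + 10 = 95.
  i=6: a_6=2, p_6 = 2*2593 + 464 = 5650, q_6 = 2*95 + 17 = 207.
  i=7: a_7=10, p_7 = 10*5650 + 2593 = 59093, q_7 = 10*207 + 95 = 2165.
  i=8: a_8=2, p_8 = 2*59093 + 5650 = 123836, q_8 = 2*2165 + 207 = 4537.
  i=9: a_9=5, p_9 = 5*123836 + 59093 = 678273, q_9 = 5*4537 + 2165 = 24850.
  i=10: a_10=1, p_10 = 1*678273 + 123836 = 802109, q_10 = 1*24850 + 4537 = 29387.
  i=11: a_11=1, p_11 = 1*802109 + 678273 = 1480382, q_11 = 1*29387 + 24850 = 54237.
  i=12: a_12=2, p_12 = 2*1480382 + 802109 = 3762873, q_12 = 2*54237 + 29387 = 137861.
  i=13: a_13=3, p_13 = 3*3762873 + 1480382 = 12769001, q_13 = 3*137861 + 54237 = 467820.
Check: 12769001^2 - 745*467820^2 = 163047386538001 - 163047386538000 = 1, so (x, y) = (12769001, 467820) solves the equation, and by the theorem it is the least positive solution.

(x, y) = (12769001, 467820)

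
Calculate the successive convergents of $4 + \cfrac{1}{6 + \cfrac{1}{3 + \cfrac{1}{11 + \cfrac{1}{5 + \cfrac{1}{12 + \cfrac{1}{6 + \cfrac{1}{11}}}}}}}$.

Using the convergent recurrence p_i = a_i*p_{i-1} + p_{i-2}, q_i = a_i*q_{i-1} + q_{i-2} with p_{-2}=0, p_{-1}=1, q_{-2}=1, q_{-1}=0:
  i=0: a_0=4, p_0 = 4*1 + 0 = 4, q_0 = 4*0 + 1 = 1.
  i=1: a_1=6, p_1 = 6*4 + 1 = 25, q_1 = 6*1 + 0 = 6.
  i=2: a_2=3, p_2 = 3*25 + 4 = 79, q_2 = 3*6 + 1 = 19.
  i=3: a_3=11, p_3 = 11*79 + 25 = 894, q_3 = 11*19 + 6 = 215.
  i=4: a_4=5, p_4 = 5*894 + 79 = 4549, q_4 = 5*215 + 19 = 1094.
  i=5: a_5=12, p_5 = 12*4549 + 894 = 55482, q_5 = 12*1094 + 215 = 13343.
  i=6: a_6=6, p_6 = 6*55482 + 4549 = 337441, q_6 = 6*13343 + 1094 = 81152.
  i=7: a_7=11, p_7 = 11*337441 + 55482 = 3767333, q_7 = 11*81152 + 13343 = 906015.

4/1, 25/6, 79/19, 894/215, 4549/1094, 55482/13343, 337441/81152, 3767333/906015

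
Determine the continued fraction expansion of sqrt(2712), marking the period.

Write x_i = (sqrt(2712) + m_i)/d_i with (m_0, d_0) = (0, 1). a_0 = floor(sqrt(2712)) = 52, since 52^2 = 2704 <= 2712 < 2809 = 53^2.
Iterate m_{i+1} = d_i*a_i - m_i, d_{i+1} = (2712 - m_{i+1}^2)/d_i, a_{i+1} = floor((a_0 + m_{i+1})/d_{i+1}):
  m_1 = 1*52 - 0 = 52, d_1 = (2712 - 52^2)/1 = 8/1 = 8, a_1 = floor((52 + 52)/8) = 13.
  m_2 = 8*13 - 52 = 52, d_2 = (2712 - 52^2)/8 = 8/8 = 1, a_2 = floor((52 + 52)/1) = 104.
  m_3 = 1*104 - 52 = 52, d_3 = (2712 - 52^2)/1 = 8/1 = 8: (m_3, d_3) = (m_1, d_1) = (52, 8), so from here the quotients repeat a_1, a_2; the period length is 2.
Hence the expansion of sqrt(2712) is a_0 = 52 followed by the repeating block 13, 104 (period 2).

[52; (13, 104)]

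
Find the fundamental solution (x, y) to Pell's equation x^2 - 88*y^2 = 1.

First expand sqrt(88) as a continued fraction. With x_i = (sqrt(88) + m_i)/d_i and (m_0, d_0) = (0, 1): a_0 = floor(sqrt(88)) = 9, since 9^2 = 81 <= 88 < 100 = 10^2.
Iterate m_{i+1} = d_i*a_i - m_i, d_{i+1} = (88 - m_{i+1}^2)/d_i, a_{i+1} = floor((a_0 + m_{i+1})/d_{i+1}):
  m_1 = 1*9 - 0 = 9, d_1 = (88 - 9^2)/1 = 7/1 = 7, a_1 = floor((9 + 9)/7) = 2.
  m_2 = 7*2 - 9 = 5, d_2 = (88 - 5^2)/7 = 63/7 = 9, a_2 = floor((9 + 5)/9) = 1.
  m_3 = 9*1 - 5 = 4, d_3 = (88 - 4^2)/9 = 72/9 = 8, a_3 = floor((9 + 4)/8) = 1.
  m_4 = 8*1 - 4 = 4, d_4 = (88 - 4^2)/8 = 72/8 = 9, a_4 = floor((9 + 4)/9) = 1.
  m_5 = 9*1 - 4 = 5, d_5 = (88 - 5^2)/9 = 63/9 = 7, a_5 = floor((9 + 5)/7) = 2.
  m_6 = 7*2 - 5 = 9, d_6 = (88 - 9^2)/7 = 7/7 = 1, a_6 = floor((9 + 9)/1) = 18.
  m_7 = 1*18 - 9 = 9, d_7 = (88 - 9^2)/1 = 7/1 = 7: (m_7, d_7) = (m_1, d_1) = (9, 7), so from here the quotients repeat a_1, ..., a_6; the period length is 6.
So sqrt(88) = [9; (2, 1, 1, 1, 2, 18)] with period length k = 6.
k is even, so the fundamental solution of x^2 - 88y^2 = 1 is (p_{k-1}, q_{k-1}) = (p_5, q_5); compute convergents through index 5.
Convergents (p_i = a_i*p_{i-1} + p_{i-2}, q_i = a_i*q_{i-1} + q_{i-2} with p_{-2}=0, p_{-1}=1, q_{-2}=1, q_{-1}=0):
  i=0: a_0=9, p_0 = 9*1 + 0 = 9, q_0 = 9*0 + 1 = 1.
  i=1: a_1=2, p_1 = 2*9 + 1 = 19, q_1 = 2*1 + 0 = 2.
  i=2: a_2=1, p_2 = 1*19 + 9 = 28, q_2 = 1*2 + 1 = 3.
  i=3: a_3=1, p_3 = 1*28 + 19 = 47, q_3 = 1*3 + 2 = 5.
  i=4: a_4=1, p_4 = 1*47 + 28 = 75, q_4 = 1*5 + 3 = 8.
  i=5: a_5=2, p_5 = 2*75 + 47 = 197, q_5 = 2*8 + 5 = 21.
Check: 197^2 - 88*21^2 = 38809 - 38808 = 1, so (x, y) = (197, 21) solves the equation, and by the theorem it is the least positive solution.

(x, y) = (197, 21)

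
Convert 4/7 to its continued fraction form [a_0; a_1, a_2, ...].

Run the Euclidean algorithm on 4 and 7; the successive quotients are the partial quotients a_0, a_1, ... (each step inverts the fractional part left over by the previous one):
  4 = 0*7 + 4, so a_0 = 0.
  7 = 1*4 + 3, so a_1 = 1.
  4 = 1*3 + 1, so a_2 = 1.
  3 = 3*1 + 0, so a_3 = 3.
The remainder reaches 0 after 4 divisions, so the expansion has 4 partial quotients, read off in order.

[0; 1, 1, 3]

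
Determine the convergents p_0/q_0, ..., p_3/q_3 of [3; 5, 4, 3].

Using the convergent recurrence p_i = a_i*p_{i-1} + p_{i-2}, q_i = a_i*q_{i-1} + q_{i-2} with p_{-2}=0, p_{-1}=1, q_{-2}=1, q_{-1}=0:
  i=0: a_0=3, p_0 = 3*1 + 0 = 3, q_0 = 3*0 + 1 = 1.
  i=1: a_1=5, p_1 = 5*3 + 1 = 16, q_1 = 5*1 + 0 = 5.
  i=2: a_2=4, p_2 = 4*16 + 3 = 67, q_2 = 4*5 + 1 = 21.
  i=3: a_3=3, p_3 = 3*67 + 16 = 217, q_3 = 3*21 + 5 = 68.

3/1, 16/5, 67/21, 217/68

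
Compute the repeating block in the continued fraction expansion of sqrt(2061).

[45; (2, 1, 1, 22, 10, 22, 1, 1, 2, 90)]

Write x_i = (sqrt(2061) + m_i)/d_i with (m_0, d_0) = (0, 1). a_0 = floor(sqrt(2061)) = 45, since 45^2 = 2025 <= 2061 < 2116 = 46^2.
Iterate m_{i+1} = d_i*a_i - m_i, d_{i+1} = (2061 - m_{i+1}^2)/d_i, a_{i+1} = floor((a_0 + m_{i+1})/d_{i+1}):
  m_1 = 1*45 - 0 = 45, d_1 = (2061 - 45^2)/1 = 36/1 = 36, a_1 = floor((45 + 45)/36) = 2.
  m_2 = 36*2 - 45 = 27, d_2 = (2061 - 27^2)/36 = 1332/36 = 37, a_2 = floor((45 + 27)/37) = 1.
  m_3 = 37*1 - 27 = 10, d_3 = (2061 - 10^2)/37 = 1961/37 = 53, a_3 = floor((45 + 10)/53) = 1.
  m_4 = 53*1 - 10 = 43, d_4 = (2061 - 43^2)/53 = 212/53 = 4, a_4 = floor((45 + 43)/4) = 22.
  m_5 = 4*22 - 43 = 45, d_5 = (2061 - 45^2)/4 = 36/4 = 9, a_5 = floor((45 + 45)/9) = 10.
  m_6 = 9*10 - 45 = 45, d_6 = (2061 - 45^2)/9 = 36/9 = 4, a_6 = floor((45 + 45)/4) = 22.
  m_7 = 4*22 - 45 = 43, d_7 = (2061 - 43^2)/4 = 212/4 = 53, a_7 = floor((45 + 43)/53) = 1.
  m_8 = 53*1 - 43 = 10, d_8 = (2061 - 10^2)/53 = 1961/53 = 37, a_8 = floor((45 + 10)/37) = 1.
  m_9 = 37*1 - 10 = 27, d_9 = (2061 - 27^2)/37 = 1332/37 = 36, a_9 = floor((45 + 27)/36) = 2.
  m_10 = 36*2 - 27 = 45, d_10 = (2061 - 45^2)/36 = 36/36 = 1, a_10 = floor((45 + 45)/1) = 90.
  m_11 = 1*90 - 45 = 45, d_11 = (2061 - 45^2)/1 = 36/1 = 36: (m_11, d_11) = (m_1, d_1) = (45, 36), so from here the quotients repeat a_1, ..., a_10; the period length is 10.
Hence the expansion of sqrt(2061) is a_0 = 45 followed by the repeating block 2, 1, 1, 22, 10, 22, 1, 1, 2, 90 (period 10).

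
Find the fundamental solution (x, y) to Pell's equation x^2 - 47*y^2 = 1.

(x, y) = (48, 7)

First expand sqrt(47) as a continued fraction. With x_i = (sqrt(47) + m_i)/d_i and (m_0, d_0) = (0, 1): a_0 = floor(sqrt(47)) = 6, since 6^2 = 36 <= 47 < 49 = 7^2.
Iterate m_{i+1} = d_i*a_i - m_i, d_{i+1} = (47 - m_{i+1}^2)/d_i, a_{i+1} = floor((a_0 + m_{i+1})/d_{i+1}):
  m_1 = 1*6 - 0 = 6, d_1 = (47 - 6^2)/1 = 11/1 = 11, a_1 = floor((6 + 6)/11) = 1.
  m_2 = 11*1 - 6 = 5, d_2 = (47 - 5^2)/11 = 22/11 = 2, a_2 = floor((6 + 5)/2) = 5.
  m_3 = 2*5 - 5 = 5, d_3 = (47 - 5^2)/2 = 22/2 = 11, a_3 = floor((6 + 5)/11) = 1.
  m_4 = 11*1 - 5 = 6, d_4 = (47 - 6^2)/11 = 11/11 = 1, a_4 = floor((6 + 6)/1) = 12.
  m_5 = 1*12 - 6 = 6, d_5 = (47 - 6^2)/1 = 11/1 = 11: (m_5, d_5) = (m_1, d_1) = (6, 11), so from here the quotients repeat a_1, ..., a_4; the period length is 4.
So sqrt(47) = [6; (1, 5, 1, 12)] with period length k = 4.
k is even, so the fundamental solution of x^2 - 47y^2 = 1 is (p_{k-1}, q_{k-1}) = (p_3, q_3); compute convergents through index 3.
Convergents (p_i = a_i*p_{i-1} + p_{i-2}, q_i = a_i*q_{i-1} + q_{i-2} with p_{-2}=0, p_{-1}=1, q_{-2}=1, q_{-1}=0):
  i=0: a_0=6, p_0 = 6*1 + 0 = 6, q_0 = 6*0 + 1 = 1.
  i=1: a_1=1, p_1 = 1*6 + 1 = 7, q_1 = 1*1 + 0 = 1.
  i=2: a_2=5, p_2 = 5*7 + 6 = 41, q_2 = 5*1 + 1 = 6.
  i=3: a_3=1, p_3 = 1*41 + 7 = 48, q_3 = 1*6 + 1 = 7.
Check: 48^2 - 47*7^2 = 2304 - 2303 = 1, so (x, y) = (48, 7) solves the equation, and by the theorem it is the least positive solution.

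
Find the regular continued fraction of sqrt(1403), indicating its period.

Write x_i = (sqrt(1403) + m_i)/d_i with (m_0, d_0) = (0, 1). a_0 = floor(sqrt(1403)) = 37, since 37^2 = 1369 <= 1403 < 1444 = 38^2.
Iterate m_{i+1} = d_i*a_i - m_i, d_{i+1} = (1403 - m_{i+1}^2)/d_i, a_{i+1} = floor((a_0 + m_{i+1})/d_{i+1}):
  m_1 = 1*37 - 0 = 37, d_1 = (1403 - 37^2)/1 = 34/1 = 34, a_1 = floor((37 + 37)/34) = 2.
  m_2 = 34*2 - 37 = 31, d_2 = (1403 - 31^2)/34 = 442/34 = 13, a_2 = floor((37 + 31)/13) = 5.
  m_3 = 13*5 - 31 = 34, d_3 = (1403 - 34^2)/13 = 247/13 = 19, a_3 = floor((37 + 34)/19) = 3.
  m_4 = 19*3 - 34 = 23, d_4 = (1403 - 23^2)/19 = 874/19 = 46, a_4 = floor((37 + 23)/46) = 1.
  m_5 = 46*1 - 23 = 23, d_5 = (1403 - 23^2)/46 = 874/46 = 19, a_5 = floor((37 + 23)/19) = 3.
  m_6 = 19*3 - 23 = 34, d_6 = (1403 - 34^2)/19 = 247/19 = 13, a_6 = floor((37 + 34)/13) = 5.
  m_7 = 13*5 - 34 = 31, d_7 = (1403 - 31^2)/13 = 442/13 = 34, a_7 = floor((37 + 31)/34) = 2.
  m_8 = 34*2 - 31 = 37, d_8 = (1403 - 37^2)/34 = 34/34 = 1, a_8 = floor((37 + 37)/1) = 74.
  m_9 = 1*74 - 37 = 37, d_9 = (1403 - 37^2)/1 = 34/1 = 34: (m_9, d_9) = (m_1, d_1) = (37, 34), so from here the quotients repeat a_1, ..., a_8; the period length is 8.
Hence the expansion of sqrt(1403) is a_0 = 37 followed by the repeating block 2, 5, 3, 1, 3, 5, 2, 74 (period 8).

[37; (2, 5, 3, 1, 3, 5, 2, 74)]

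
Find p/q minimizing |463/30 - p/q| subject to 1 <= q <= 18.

Expand x = 463/30 as a continued fraction with the Euclidean algorithm:
  463 = 15*30 + 13, so a_0 = 15.
  30 = 2*13 + 4, so a_1 = 2.
  13 = 3*4 + 1, so a_2 = 3.
  4 = 4*1 + 0, so a_3 = 4.
so x = [15; 2, 3, 4].
Convergents (p_i = a_i*p_{i-1} + p_{i-2}, q_i = a_i*q_{i-1} + q_{i-2} with p_{-2}=0, p_{-1}=1, q_{-2}=1, q_{-1}=0), until the denominator exceeds 18:
  i=0: a_0=15, p_0 = 15*1 + 0 = 15, q_0 = 15*0 + 1 = 1.
  i=1: a_1=2, p_1 = 2*15 + 1 = 31, q_1 = 2*1 + 0 = 2.
  i=2: a_2=3, p_2 = 3*31 + 15 = 108, q_2 = 3*2 + 1 = 7.
  i=3: a_3=4, p_3 = 4*108 + 31 = 463, q_3 = 4*7 + 2 = 30.
q_3 = 30 > 18, so the last convergent with denominator <= 18 is p_2/q_2 = 108/7.
The closest fraction with denominator <= 18 is either p_2/q_2 or the intermediate fraction (k*p_2 + p_1)/(k*q_2 + q_1) with the largest k >= 1 whose denominator stays <= 18; these approach x as k grows, and every other convergent or intermediate fraction in range is farther away.
Largest k: floor((18 - q_1)/q_2) = floor((18 - 2)/7) = 2.
That gives (2*108 + 31)/(2*7 + 2) = 247/16.
Compare the errors: |x - 108/7| = |463*7 - 108*30|/(30*7) = 1/210, and |x - 247/16| = |463*16 - 247*30|/(30*16) = 2/480.
Cross-multiplying, 2*210 = 420 < 480 = 1*480, so 2/480 is smaller: the intermediate fraction 247/16 is closer to x than 108/7.

247/16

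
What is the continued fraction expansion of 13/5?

[2; 1, 1, 2]

Run the Euclidean algorithm on 13 and 5; the successive quotients are the partial quotients a_0, a_1, ... (each step inverts the fractional part left over by the previous one):
  13 = 2*5 + 3, so a_0 = 2.
  5 = 1*3 + 2, so a_1 = 1.
  3 = 1*2 + 1, so a_2 = 1.
  2 = 2*1 + 0, so a_3 = 2.
The remainder reaches 0 after 4 divisions, so the expansion has 4 partial quotients, read off in order.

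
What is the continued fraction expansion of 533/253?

Run the Euclidean algorithm on 533 and 253; the successive quotients are the partial quotients a_0, a_1, ... (each step inverts the fractional part left over by the previous one):
  533 = 2*253 + 27, so a_0 = 2.
  253 = 9*27 + 10, so a_1 = 9.
  27 = 2*10 + 7, so a_2 = 2.
  10 = 1*7 + 3, so a_3 = 1.
  7 = 2*3 + 1, so a_4 = 2.
  3 = 3*1 + 0, so a_5 = 3.
The remainder reaches 0 after 6 divisions, so the expansion has 6 partial quotients, read off in order.

[2; 9, 2, 1, 2, 3]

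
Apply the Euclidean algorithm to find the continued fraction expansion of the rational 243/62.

Run the Euclidean algorithm on 243 and 62; the successive quotients are the partial quotients a_0, a_1, ... (each step inverts the fractional part left over by the previous one):
  243 = 3*62 + 57, so a_0 = 3.
  62 = 1*57 + 5, so a_1 = 1.
  57 = 11*5 + 2, so a_2 = 11.
  5 = 2*2 + 1, so a_3 = 2.
  2 = 2*1 + 0, so a_4 = 2.
The remainder reaches 0 after 5 divisions, so the expansion has 5 partial quotients, read off in order.

[3; 1, 11, 2, 2]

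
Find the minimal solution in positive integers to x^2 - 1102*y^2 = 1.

(x, y) = (11382443, 342882)

First expand sqrt(1102) as a continued fraction. With x_i = (sqrt(1102) + m_i)/d_i and (m_0, d_0) = (0, 1): a_0 = floor(sqrt(1102)) = 33, since 33^2 = 1089 <= 1102 < 1156 = 34^2.
Iterate m_{i+1} = d_i*a_i - m_i, d_{i+1} = (1102 - m_{i+1}^2)/d_i, a_{i+1} = floor((a_0 + m_{i+1})/d_{i+1}):
  m_1 = 1*33 - 0 = 33, d_1 = (1102 - 33^2)/1 = 13/1 = 13, a_1 = floor((33 + 33)/13) = 5.
  m_2 = 13*5 - 33 = 32, d_2 = (1102 - 32^2)/13 = 78/13 = 6, a_2 = floor((33 + 32)/6) = 10.
  m_3 = 6*10 - 32 = 28, d_3 = (1102 - 28^2)/6 = 318/6 = 53, a_3 = floor((33 + 28)/53) = 1.
  m_4 = 53*1 - 28 = 25, d_4 = (1102 - 25^2)/53 = 477/53 = 9, a_4 = floor((33 + 25)/9) = 6.
  m_5 = 9*6 - 25 = 29, d_5 = (1102 - 29^2)/9 = 261/9 = 29, a_5 = floor((33 + 29)/29) = 2.
  m_6 = 29*2 - 29 = 29, d_6 = (1102 - 29^2)/29 = 261/29 = 9, a_6 = floor((33 + 29)/9) = 6.
  m_7 = 9*6 - 29 = 25, d_7 = (1102 - 25^2)/9 = 477/9 = 53, a_7 = floor((33 + 25)/53) = 1.
  m_8 = 53*1 - 25 = 28, d_8 = (1102 - 28^2)/53 = 318/53 = 6, a_8 = floor((33 + 28)/6) = 10.
  m_9 = 6*10 - 28 = 32, d_9 = (1102 - 32^2)/6 = 78/6 = 13, a_9 = floor((33 + 32)/13) = 5.
  m_10 = 13*5 - 32 = 33, d_10 = (1102 - 33^2)/13 = 13/13 = 1, a_10 = floor((33 + 33)/1) = 66.
  m_11 = 1*66 - 33 = 33, d_11 = (1102 - 33^2)/1 = 13/1 = 13: (m_11, d_11) = (m_1, d_1) = (33, 13), so from here the quotients repeat a_1, ..., a_10; the period length is 10.
So sqrt(1102) = [33; (5, 10, 1, 6, 2, 6, 1, 10, 5, 66)] with period length k = 10.
k is even, so the fundamental solution of x^2 - 1102y^2 = 1 is (p_{k-1}, q_{k-1}) = (p_9, q_9); compute convergents through index 9.
Convergents (p_i = a_i*p_{i-1} + p_{i-2}, q_i = a_i*q_{i-1} + q_{i-2} with p_{-2}=0, p_{-1}=1, q_{-2}=1, q_{-1}=0):
  i=0: a_0=33, p_0 = 33*1 + 0 = 33, q_0 = 33*0 + 1 = 1.
  i=1: a_1=5, p_1 = 5*33 + 1 = 166, q_1 = 5*1 + 0 = 5.
  i=2: a_2=10, p_2 = 10*166 + 33 = 1693, q_2 = 10*5 + 1 = 51.
  i=3: a_3=1, p_3 = 1*1693 + 166 = 1859, q_3 = 1*51 + 5 = 56.
  i=4: a_4=6, p_4 = 6*1859 + 1693 = 12847, q_4 = 6*56 + 51 = 387.
  i=5: a_5=2, p_5 = 2*12847 + 1859 = 27553, q_5 = 2*387 + 56 = 830.
  i=6: a_6=6, p_6 = 6*27553 + 12847 = 178165, q_6 = 6*830 + 387 = 5367.
  i=7: a_7=1, p_7 = 1*178165 + 27553 = 205718, q_7 = 1*5367 + 830 = 6197.
  i=8: a_8=10, p_8 = 10*205718 + 178165 = 2235345, q_8 = 10*6197 + 5367 = 67337.
  i=9: a_9=5, p_9 = 5*2235345 + 205718 = 11382443, q_9 = 5*67337 + 6197 = 342882.
Check: 11382443^2 - 1102*342882^2 = 129560008648249 - 129560008648248 = 1, so (x, y) = (11382443, 342882) solves the equation, and by the theorem it is the least positive solution.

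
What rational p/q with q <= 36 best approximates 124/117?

Expand x = 124/117 as a continued fraction with the Euclidean algorithm:
  124 = 1*117 + 7, so a_0 = 1.
  117 = 16*7 + 5, so a_1 = 16.
  7 = 1*5 + 2, so a_2 = 1.
  5 = 2*2 + 1, so a_3 = 2.
  2 = 2*1 + 0, so a_4 = 2.
so x = [1; 16, 1, 2, 2].
Convergents (p_i = a_i*p_{i-1} + p_{i-2}, q_i = a_i*q_{i-1} + q_{i-2} with p_{-2}=0, p_{-1}=1, q_{-2}=1, q_{-1}=0), until the denominator exceeds 36:
  i=0: a_0=1, p_0 = 1*1 + 0 = 1, q_0 = 1*0 + 1 = 1.
  i=1: a_1=16, p_1 = 16*1 + 1 = 17, q_1 = 16*1 + 0 = 16.
  i=2: a_2=1, p_2 = 1*17 + 1 = 18, q_2 = 1*16 + 1 = 17.
  i=3: a_3=2, p_3 = 2*18 + 17 = 53, q_3 = 2*17 + 16 = 50.
q_3 = 50 > 36, so the last convergent with denominator <= 36 is p_2/q_2 = 18/17.
The closest fraction with denominator <= 36 is either p_2/q_2 or the intermediate fraction (k*p_2 + p_1)/(k*q_2 + q_1) with the largest k >= 1 whose denominator stays <= 36; these approach x as k grows, and every other convergent or intermediate fraction in range is farther away.
Largest k: floor((36 - q_1)/q_2) = floor((36 - 16)/17) = 1.
That gives (1*18 + 17)/(1*17 + 16) = 35/33.
Compare the errors: |x - 18/17| = |124*17 - 18*117|/(117*17) = 2/1989, and |x - 35/33| = |124*33 - 35*117|/(117*33) = 3/3861.
Cross-multiplying, 3*1989 = 5967 < 7722 = 2*3861, so 3/3861 is smaller: the intermediate fraction 35/33 is closer to x than 18/17.

35/33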